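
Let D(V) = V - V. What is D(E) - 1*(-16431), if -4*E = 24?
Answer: 16431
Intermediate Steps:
E = -6 (E = -1/4*24 = -6)
D(V) = 0
D(E) - 1*(-16431) = 0 - 1*(-16431) = 0 + 16431 = 16431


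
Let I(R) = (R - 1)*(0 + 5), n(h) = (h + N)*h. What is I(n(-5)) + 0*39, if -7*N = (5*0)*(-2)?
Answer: 120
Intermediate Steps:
N = 0 (N = -5*0*(-2)/7 = -0*(-2) = -1/7*0 = 0)
n(h) = h**2 (n(h) = (h + 0)*h = h*h = h**2)
I(R) = -5 + 5*R (I(R) = (-1 + R)*5 = -5 + 5*R)
I(n(-5)) + 0*39 = (-5 + 5*(-5)**2) + 0*39 = (-5 + 5*25) + 0 = (-5 + 125) + 0 = 120 + 0 = 120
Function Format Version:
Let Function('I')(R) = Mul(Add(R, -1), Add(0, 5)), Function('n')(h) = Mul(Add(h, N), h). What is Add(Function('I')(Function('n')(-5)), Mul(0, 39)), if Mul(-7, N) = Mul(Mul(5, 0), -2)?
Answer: 120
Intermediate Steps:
N = 0 (N = Mul(Rational(-1, 7), Mul(Mul(5, 0), -2)) = Mul(Rational(-1, 7), Mul(0, -2)) = Mul(Rational(-1, 7), 0) = 0)
Function('n')(h) = Pow(h, 2) (Function('n')(h) = Mul(Add(h, 0), h) = Mul(h, h) = Pow(h, 2))
Function('I')(R) = Add(-5, Mul(5, R)) (Function('I')(R) = Mul(Add(-1, R), 5) = Add(-5, Mul(5, R)))
Add(Function('I')(Function('n')(-5)), Mul(0, 39)) = Add(Add(-5, Mul(5, Pow(-5, 2))), Mul(0, 39)) = Add(Add(-5, Mul(5, 25)), 0) = Add(Add(-5, 125), 0) = Add(120, 0) = 120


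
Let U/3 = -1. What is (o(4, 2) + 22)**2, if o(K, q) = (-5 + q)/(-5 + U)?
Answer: 32041/64 ≈ 500.64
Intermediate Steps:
U = -3 (U = 3*(-1) = -3)
o(K, q) = 5/8 - q/8 (o(K, q) = (-5 + q)/(-5 - 3) = (-5 + q)/(-8) = (-5 + q)*(-1/8) = 5/8 - q/8)
(o(4, 2) + 22)**2 = ((5/8 - 1/8*2) + 22)**2 = ((5/8 - 1/4) + 22)**2 = (3/8 + 22)**2 = (179/8)**2 = 32041/64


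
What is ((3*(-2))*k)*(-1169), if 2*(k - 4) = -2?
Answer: 21042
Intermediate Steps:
k = 3 (k = 4 + (½)*(-2) = 4 - 1 = 3)
((3*(-2))*k)*(-1169) = ((3*(-2))*3)*(-1169) = -6*3*(-1169) = -18*(-1169) = 21042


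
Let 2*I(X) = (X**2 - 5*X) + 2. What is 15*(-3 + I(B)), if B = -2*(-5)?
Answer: 345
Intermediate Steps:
B = 10
I(X) = 1 + X**2/2 - 5*X/2 (I(X) = ((X**2 - 5*X) + 2)/2 = (2 + X**2 - 5*X)/2 = 1 + X**2/2 - 5*X/2)
15*(-3 + I(B)) = 15*(-3 + (1 + (1/2)*10**2 - 5/2*10)) = 15*(-3 + (1 + (1/2)*100 - 25)) = 15*(-3 + (1 + 50 - 25)) = 15*(-3 + 26) = 15*23 = 345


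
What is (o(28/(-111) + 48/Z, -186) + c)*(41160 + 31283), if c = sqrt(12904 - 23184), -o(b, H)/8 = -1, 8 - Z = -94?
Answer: 579544 + 144886*I*sqrt(2570) ≈ 5.7954e+5 + 7.345e+6*I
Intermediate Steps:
Z = 102 (Z = 8 - 1*(-94) = 8 + 94 = 102)
o(b, H) = 8 (o(b, H) = -8*(-1) = 8)
c = 2*I*sqrt(2570) (c = sqrt(-10280) = 2*I*sqrt(2570) ≈ 101.39*I)
(o(28/(-111) + 48/Z, -186) + c)*(41160 + 31283) = (8 + 2*I*sqrt(2570))*(41160 + 31283) = (8 + 2*I*sqrt(2570))*72443 = 579544 + 144886*I*sqrt(2570)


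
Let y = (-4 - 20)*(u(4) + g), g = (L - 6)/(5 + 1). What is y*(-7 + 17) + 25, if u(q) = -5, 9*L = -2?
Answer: 13265/9 ≈ 1473.9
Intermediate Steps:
L = -2/9 (L = (⅑)*(-2) = -2/9 ≈ -0.22222)
g = -28/27 (g = (-2/9 - 6)/(5 + 1) = -56/9/6 = -56/9*⅙ = -28/27 ≈ -1.0370)
y = 1304/9 (y = (-4 - 20)*(-5 - 28/27) = -24*(-163/27) = 1304/9 ≈ 144.89)
y*(-7 + 17) + 25 = 1304*(-7 + 17)/9 + 25 = (1304/9)*10 + 25 = 13040/9 + 25 = 13265/9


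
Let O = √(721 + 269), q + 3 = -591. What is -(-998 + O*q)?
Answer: 998 + 1782*√110 ≈ 19688.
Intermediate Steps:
q = -594 (q = -3 - 591 = -594)
O = 3*√110 (O = √990 = 3*√110 ≈ 31.464)
-(-998 + O*q) = -(-998 + (3*√110)*(-594)) = -(-998 - 1782*√110) = 998 + 1782*√110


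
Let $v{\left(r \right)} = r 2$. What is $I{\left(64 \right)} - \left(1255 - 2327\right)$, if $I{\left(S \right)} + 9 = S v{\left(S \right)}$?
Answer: $9255$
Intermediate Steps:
$v{\left(r \right)} = 2 r$
$I{\left(S \right)} = -9 + 2 S^{2}$ ($I{\left(S \right)} = -9 + S 2 S = -9 + 2 S^{2}$)
$I{\left(64 \right)} - \left(1255 - 2327\right) = \left(-9 + 2 \cdot 64^{2}\right) - \left(1255 - 2327\right) = \left(-9 + 2 \cdot 4096\right) - \left(1255 - 2327\right) = \left(-9 + 8192\right) - -1072 = 8183 + 1072 = 9255$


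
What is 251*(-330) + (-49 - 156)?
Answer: -83035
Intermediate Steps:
251*(-330) + (-49 - 156) = -82830 - 205 = -83035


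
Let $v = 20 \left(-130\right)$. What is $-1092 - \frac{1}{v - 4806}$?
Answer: $- \frac{8087351}{7406} \approx -1092.0$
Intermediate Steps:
$v = -2600$
$-1092 - \frac{1}{v - 4806} = -1092 - \frac{1}{-2600 - 4806} = -1092 - \frac{1}{-7406} = -1092 - - \frac{1}{7406} = -1092 + \frac{1}{7406} = - \frac{8087351}{7406}$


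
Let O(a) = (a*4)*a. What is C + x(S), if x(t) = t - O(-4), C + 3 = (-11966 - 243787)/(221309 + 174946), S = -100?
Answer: -22143446/132085 ≈ -167.65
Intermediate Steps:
C = -481506/132085 (C = -3 + (-11966 - 243787)/(221309 + 174946) = -3 - 255753/396255 = -3 - 255753*1/396255 = -3 - 85251/132085 = -481506/132085 ≈ -3.6454)
O(a) = 4*a**2 (O(a) = (4*a)*a = 4*a**2)
x(t) = -64 + t (x(t) = t - 4*(-4)**2 = t - 4*16 = t - 1*64 = t - 64 = -64 + t)
C + x(S) = -481506/132085 + (-64 - 100) = -481506/132085 - 164 = -22143446/132085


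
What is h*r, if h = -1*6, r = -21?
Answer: 126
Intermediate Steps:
h = -6
h*r = -6*(-21) = 126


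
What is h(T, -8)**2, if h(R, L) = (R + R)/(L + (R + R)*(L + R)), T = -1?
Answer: 1/25 ≈ 0.040000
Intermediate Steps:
h(R, L) = 2*R/(L + 2*R*(L + R)) (h(R, L) = (2*R)/(L + (2*R)*(L + R)) = (2*R)/(L + 2*R*(L + R)) = 2*R/(L + 2*R*(L + R)))
h(T, -8)**2 = (2*(-1)/(-8 + 2*(-1)**2 + 2*(-8)*(-1)))**2 = (2*(-1)/(-8 + 2*1 + 16))**2 = (2*(-1)/(-8 + 2 + 16))**2 = (2*(-1)/10)**2 = (2*(-1)*(1/10))**2 = (-1/5)**2 = 1/25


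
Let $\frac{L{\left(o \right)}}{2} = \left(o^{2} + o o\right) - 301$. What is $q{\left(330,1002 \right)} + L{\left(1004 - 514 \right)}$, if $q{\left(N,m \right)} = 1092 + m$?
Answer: $961892$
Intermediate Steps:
$L{\left(o \right)} = -602 + 4 o^{2}$ ($L{\left(o \right)} = 2 \left(\left(o^{2} + o o\right) - 301\right) = 2 \left(\left(o^{2} + o^{2}\right) - 301\right) = 2 \left(2 o^{2} - 301\right) = 2 \left(-301 + 2 o^{2}\right) = -602 + 4 o^{2}$)
$q{\left(330,1002 \right)} + L{\left(1004 - 514 \right)} = \left(1092 + 1002\right) - \left(602 - 4 \left(1004 - 514\right)^{2}\right) = 2094 - \left(602 - 4 \cdot 490^{2}\right) = 2094 + \left(-602 + 4 \cdot 240100\right) = 2094 + \left(-602 + 960400\right) = 2094 + 959798 = 961892$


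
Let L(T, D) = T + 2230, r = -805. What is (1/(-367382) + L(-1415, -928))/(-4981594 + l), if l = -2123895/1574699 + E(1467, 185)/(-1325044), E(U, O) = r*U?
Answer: -44624698746470815266/272763377529311972633627 ≈ -0.00016360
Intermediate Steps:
E(U, O) = -805*U
L(T, D) = 2230 + T
l = -136376737545/298077923108 (l = -2123895/1574699 - 805*1467/(-1325044) = -2123895*1/1574699 - 1180935*(-1/1325044) = -2123895/1574699 + 168705/189292 = -136376737545/298077923108 ≈ -0.45752)
(1/(-367382) + L(-1415, -928))/(-4981594 + l) = (1/(-367382) + (2230 - 1415))/(-4981594 - 136376737545/298077923108) = (-1/367382 + 815)/(-1484903329664011697/298077923108) = (299416329/367382)*(-298077923108/1484903329664011697) = -44624698746470815266/272763377529311972633627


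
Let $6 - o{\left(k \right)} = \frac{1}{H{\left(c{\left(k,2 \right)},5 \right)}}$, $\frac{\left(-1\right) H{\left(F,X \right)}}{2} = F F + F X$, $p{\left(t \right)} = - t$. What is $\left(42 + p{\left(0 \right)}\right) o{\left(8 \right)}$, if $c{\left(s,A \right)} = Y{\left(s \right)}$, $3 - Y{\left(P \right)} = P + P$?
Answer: $\frac{26229}{104} \approx 252.2$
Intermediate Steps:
$Y{\left(P \right)} = 3 - 2 P$ ($Y{\left(P \right)} = 3 - \left(P + P\right) = 3 - 2 P$)
$c{\left(s,A \right)} = 3 - 2 s$
$H{\left(F,X \right)} = - 2 F^{2} - 2 F X$ ($H{\left(F,X \right)} = - 2 \left(F F + F X\right) = - 2 \left(F^{2} + F X\right) = - 2 F^{2} - 2 F X$)
$o{\left(k \right)} = 6 + \frac{1}{2 \left(3 - 2 k\right) \left(8 - 2 k\right)}$ ($o{\left(k \right)} = 6 - \frac{1}{\left(-2\right) \left(3 - 2 k\right) \left(\left(3 - 2 k\right) + 5\right)} = 6 - \frac{1}{\left(-2\right) \left(3 - 2 k\right) \left(8 - 2 k\right)} = 6 - - \frac{1}{2 \left(3 - 2 k\right) \left(8 - 2 k\right)} = 6 + \frac{1}{2 \left(3 - 2 k\right) \left(8 - 2 k\right)}$)
$\left(42 + p{\left(0 \right)}\right) o{\left(8 \right)} = \left(42 - 0\right) \frac{289 - 2112 + 48 \cdot 8^{2}}{4 \left(12 - 88 + 2 \cdot 8^{2}\right)} = \left(42 + 0\right) \frac{289 - 2112 + 48 \cdot 64}{4 \left(12 - 88 + 2 \cdot 64\right)} = 42 \frac{289 - 2112 + 3072}{4 \left(12 - 88 + 128\right)} = 42 \cdot \frac{1}{4} \cdot \frac{1}{52} \cdot 1249 = 42 \cdot \frac{1249}{208} = \frac{26229}{104}$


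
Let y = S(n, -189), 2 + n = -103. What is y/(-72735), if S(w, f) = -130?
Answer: 2/1119 ≈ 0.0017873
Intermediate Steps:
n = -105 (n = -2 - 103 = -105)
y = -130
y/(-72735) = -130/(-72735) = -130*(-1/72735) = 2/1119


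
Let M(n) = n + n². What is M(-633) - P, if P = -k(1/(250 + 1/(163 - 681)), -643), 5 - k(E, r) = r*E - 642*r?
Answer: -1650131681/129499 ≈ -12742.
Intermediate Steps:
k(E, r) = 5 + 642*r - E*r (k(E, r) = 5 - (r*E - 642*r) = 5 - (E*r - 642*r) = 5 - (-642*r + E*r) = 5 + (642*r - E*r) = 5 + 642*r - E*r)
P = 53456983625/129499 (P = -(5 + 642*(-643) - 1*(-643)/(250 + 1/(163 - 681))) = -(5 - 412806 - 1*(-643)/(250 + 1/(-518))) = -(5 - 412806 - 1*(-643)/(250 - 1/518)) = -(5 - 412806 - 1*(-643)/129499/518) = -(5 - 412806 - 1*518/129499*(-643)) = -(5 - 412806 + 333074/129499) = -1*(-53456983625/129499) = 53456983625/129499 ≈ 4.1280e+5)
M(-633) - P = -633*(1 - 633) - 1*53456983625/129499 = -633*(-632) - 53456983625/129499 = 400056 - 53456983625/129499 = -1650131681/129499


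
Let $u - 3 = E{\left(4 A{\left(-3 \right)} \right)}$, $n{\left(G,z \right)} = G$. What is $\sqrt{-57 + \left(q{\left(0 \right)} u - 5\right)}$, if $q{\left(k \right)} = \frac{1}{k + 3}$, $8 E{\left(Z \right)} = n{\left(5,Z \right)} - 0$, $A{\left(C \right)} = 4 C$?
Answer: $\frac{i \sqrt{8754}}{12} \approx 7.7969 i$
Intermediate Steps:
$E{\left(Z \right)} = \frac{5}{8}$ ($E{\left(Z \right)} = \frac{5 - 0}{8} = \frac{5 + 0}{8} = \frac{1}{8} \cdot 5 = \frac{5}{8}$)
$u = \frac{29}{8}$ ($u = 3 + \frac{5}{8} = \frac{29}{8} \approx 3.625$)
$q{\left(k \right)} = \frac{1}{3 + k}$
$\sqrt{-57 + \left(q{\left(0 \right)} u - 5\right)} = \sqrt{-57 - \left(5 - \frac{1}{3 + 0} \cdot \frac{29}{8}\right)} = \sqrt{-57 - \left(5 - \frac{1}{3} \cdot \frac{29}{8}\right)} = \sqrt{-57 + \left(\frac{1}{3} \cdot \frac{29}{8} - 5\right)} = \sqrt{-57 + \left(\frac{29}{24} - 5\right)} = \sqrt{-57 - \frac{91}{24}} = \sqrt{- \frac{1459}{24}} = \frac{i \sqrt{8754}}{12}$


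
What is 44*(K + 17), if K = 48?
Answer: 2860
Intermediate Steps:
44*(K + 17) = 44*(48 + 17) = 44*65 = 2860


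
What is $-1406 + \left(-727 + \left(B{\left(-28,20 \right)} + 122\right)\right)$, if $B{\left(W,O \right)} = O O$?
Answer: $-1611$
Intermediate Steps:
$B{\left(W,O \right)} = O^{2}$
$-1406 + \left(-727 + \left(B{\left(-28,20 \right)} + 122\right)\right) = -1406 - \left(605 - 400\right) = -1406 + \left(-727 + \left(400 + 122\right)\right) = -1406 + \left(-727 + 522\right) = -1406 - 205 = -1611$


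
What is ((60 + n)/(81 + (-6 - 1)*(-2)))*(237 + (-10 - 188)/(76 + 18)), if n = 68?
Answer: 282624/893 ≈ 316.49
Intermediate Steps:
((60 + n)/(81 + (-6 - 1)*(-2)))*(237 + (-10 - 188)/(76 + 18)) = ((60 + 68)/(81 + (-6 - 1)*(-2)))*(237 + (-10 - 188)/(76 + 18)) = (128/(81 - 7*(-2)))*(237 - 198/94) = (128/(81 + 14))*(237 - 198*1/94) = (128/95)*(237 - 99/47) = (128*(1/95))*(11040/47) = (128/95)*(11040/47) = 282624/893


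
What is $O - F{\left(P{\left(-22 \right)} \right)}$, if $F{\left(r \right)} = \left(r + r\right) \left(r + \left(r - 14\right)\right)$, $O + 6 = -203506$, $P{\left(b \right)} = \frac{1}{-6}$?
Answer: $- \frac{1831651}{9} \approx -2.0352 \cdot 10^{5}$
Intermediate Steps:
$P{\left(b \right)} = - \frac{1}{6}$
$O = -203512$ ($O = -6 - 203506 = -203512$)
$F{\left(r \right)} = 2 r \left(-14 + 2 r\right)$ ($F{\left(r \right)} = 2 r \left(r + \left(-14 + r\right)\right) = 2 r \left(-14 + 2 r\right)$)
$O - F{\left(P{\left(-22 \right)} \right)} = -203512 - 4 \left(- \frac{1}{6}\right) \left(-7 - \frac{1}{6}\right) = -203512 - 4 \left(- \frac{1}{6}\right) \left(- \frac{43}{6}\right) = -203512 - \frac{43}{9} = - \frac{1831651}{9}$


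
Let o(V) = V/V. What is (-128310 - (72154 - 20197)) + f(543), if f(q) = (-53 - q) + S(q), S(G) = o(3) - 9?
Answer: -180871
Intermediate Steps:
o(V) = 1
S(G) = -8 (S(G) = 1 - 9 = -8)
f(q) = -61 - q (f(q) = (-53 - q) - 8 = -61 - q)
(-128310 - (72154 - 20197)) + f(543) = (-128310 - (72154 - 20197)) + (-61 - 1*543) = (-128310 - 1*51957) + (-61 - 543) = (-128310 - 51957) - 604 = -180267 - 604 = -180871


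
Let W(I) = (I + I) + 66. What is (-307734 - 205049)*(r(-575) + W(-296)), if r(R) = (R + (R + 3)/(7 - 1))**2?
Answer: -2071328984021/9 ≈ -2.3015e+11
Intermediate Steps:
W(I) = 66 + 2*I (W(I) = 2*I + 66 = 66 + 2*I)
r(R) = (1/2 + 7*R/6)**2 (r(R) = (R + (3 + R)/6)**2 = (R + (3 + R)*(1/6))**2 = (R + (1/2 + R/6))**2 = (1/2 + 7*R/6)**2)
(-307734 - 205049)*(r(-575) + W(-296)) = (-307734 - 205049)*((3 + 7*(-575))**2/36 + (66 + 2*(-296))) = -512783*((3 - 4025)**2/36 + (66 - 592)) = -512783*((1/36)*(-4022)**2 - 526) = -512783*((1/36)*16176484 - 526) = -512783*(4044121/9 - 526) = -512783*4039387/9 = -2071328984021/9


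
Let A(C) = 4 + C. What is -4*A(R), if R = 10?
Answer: -56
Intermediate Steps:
-4*A(R) = -4*(4 + 10) = -4*14 = -56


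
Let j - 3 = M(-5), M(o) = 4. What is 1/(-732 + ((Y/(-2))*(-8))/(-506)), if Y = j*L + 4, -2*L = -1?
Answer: -253/185211 ≈ -0.0013660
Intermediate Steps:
L = ½ (L = -½*(-1) = ½ ≈ 0.50000)
j = 7 (j = 3 + 4 = 7)
Y = 15/2 (Y = 7*(½) + 4 = 7/2 + 4 = 15/2 ≈ 7.5000)
1/(-732 + ((Y/(-2))*(-8))/(-506)) = 1/(-732 + (((15/2)/(-2))*(-8))/(-506)) = 1/(-732 + (((15/2)*(-½))*(-8))*(-1/506)) = 1/(-732 - 15/4*(-8)*(-1/506)) = 1/(-732 + 30*(-1/506)) = 1/(-732 - 15/253) = 1/(-185211/253) = -253/185211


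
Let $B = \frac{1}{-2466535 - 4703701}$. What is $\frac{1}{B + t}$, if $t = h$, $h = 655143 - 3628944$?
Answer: $- \frac{7170236}{21322854987037} \approx -3.3627 \cdot 10^{-7}$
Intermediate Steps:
$B = - \frac{1}{7170236}$ ($B = \frac{1}{-7170236} = - \frac{1}{7170236} \approx -1.3947 \cdot 10^{-7}$)
$h = -2973801$
$t = -2973801$
$\frac{1}{B + t} = \frac{1}{- \frac{1}{7170236} - 2973801} = \frac{1}{- \frac{21322854987037}{7170236}} = - \frac{7170236}{21322854987037}$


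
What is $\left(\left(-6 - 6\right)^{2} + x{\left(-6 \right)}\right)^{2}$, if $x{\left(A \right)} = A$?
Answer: $19044$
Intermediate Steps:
$\left(\left(-6 - 6\right)^{2} + x{\left(-6 \right)}\right)^{2} = \left(\left(-6 - 6\right)^{2} - 6\right)^{2} = \left(\left(-12\right)^{2} - 6\right)^{2} = \left(144 - 6\right)^{2} = 138^{2} = 19044$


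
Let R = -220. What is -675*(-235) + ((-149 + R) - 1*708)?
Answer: 157548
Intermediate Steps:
-675*(-235) + ((-149 + R) - 1*708) = -675*(-235) + ((-149 - 220) - 1*708) = 158625 + (-369 - 708) = 158625 - 1077 = 157548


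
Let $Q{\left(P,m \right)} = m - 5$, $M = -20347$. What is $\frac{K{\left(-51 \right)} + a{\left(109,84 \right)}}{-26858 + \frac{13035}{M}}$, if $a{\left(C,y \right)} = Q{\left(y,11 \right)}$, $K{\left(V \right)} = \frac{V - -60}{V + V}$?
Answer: $- \frac{4089747}{18580753874} \approx -0.00022011$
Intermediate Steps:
$Q{\left(P,m \right)} = -5 + m$ ($Q{\left(P,m \right)} = m - 5 = -5 + m$)
$K{\left(V \right)} = \frac{60 + V}{2 V}$ ($K{\left(V \right)} = \frac{V + 60}{2 V} = \left(60 + V\right) \frac{1}{2 V} = \frac{60 + V}{2 V}$)
$a{\left(C,y \right)} = 6$ ($a{\left(C,y \right)} = -5 + 11 = 6$)
$\frac{K{\left(-51 \right)} + a{\left(109,84 \right)}}{-26858 + \frac{13035}{M}} = \frac{\frac{60 - 51}{2 \left(-51\right)} + 6}{-26858 + \frac{13035}{-20347}} = \frac{\frac{1}{2} \left(- \frac{1}{51}\right) 9 + 6}{-26858 + 13035 \left(- \frac{1}{20347}\right)} = \frac{- \frac{3}{34} + 6}{-26858 - \frac{13035}{20347}} = \frac{201}{34 \left(- \frac{546492761}{20347}\right)} = \frac{201}{34} \left(- \frac{20347}{546492761}\right) = - \frac{4089747}{18580753874}$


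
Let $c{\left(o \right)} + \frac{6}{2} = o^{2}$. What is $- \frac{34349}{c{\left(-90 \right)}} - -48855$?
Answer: $\frac{395544586}{8097} \approx 48851.0$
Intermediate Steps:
$c{\left(o \right)} = -3 + o^{2}$
$- \frac{34349}{c{\left(-90 \right)}} - -48855 = - \frac{34349}{-3 + \left(-90\right)^{2}} - -48855 = - \frac{34349}{-3 + 8100} + 48855 = - \frac{34349}{8097} + 48855 = \frac{395544586}{8097}$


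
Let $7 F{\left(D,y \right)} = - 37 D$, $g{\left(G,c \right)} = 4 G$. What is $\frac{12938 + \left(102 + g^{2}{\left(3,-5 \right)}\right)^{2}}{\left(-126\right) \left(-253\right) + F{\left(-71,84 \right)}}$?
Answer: $\frac{514178}{225773} \approx 2.2774$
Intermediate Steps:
$F{\left(D,y \right)} = - \frac{37 D}{7}$ ($F{\left(D,y \right)} = \frac{\left(-37\right) D}{7} = - \frac{37 D}{7}$)
$\frac{12938 + \left(102 + g^{2}{\left(3,-5 \right)}\right)^{2}}{\left(-126\right) \left(-253\right) + F{\left(-71,84 \right)}} = \frac{12938 + \left(102 + \left(4 \cdot 3\right)^{2}\right)^{2}}{\left(-126\right) \left(-253\right) - - \frac{2627}{7}} = \frac{12938 + \left(102 + 12^{2}\right)^{2}}{31878 + \frac{2627}{7}} = \frac{12938 + \left(102 + 144\right)^{2}}{\frac{225773}{7}} = \left(12938 + 246^{2}\right) \frac{7}{225773} = \left(12938 + 60516\right) \frac{7}{225773} = 73454 \cdot \frac{7}{225773} = \frac{514178}{225773}$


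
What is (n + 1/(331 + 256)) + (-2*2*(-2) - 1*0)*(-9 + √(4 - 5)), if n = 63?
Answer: -5282/587 + 8*I ≈ -8.9983 + 8.0*I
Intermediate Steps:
(n + 1/(331 + 256)) + (-2*2*(-2) - 1*0)*(-9 + √(4 - 5)) = (63 + 1/(331 + 256)) + (-2*2*(-2) - 1*0)*(-9 + √(4 - 5)) = (63 + 1/587) + (-4*(-2) + 0)*(-9 + √(-1)) = (63 + 1/587) + (8 + 0)*(-9 + I) = 36982/587 + 8*(-9 + I) = 36982/587 + (-72 + 8*I) = -5282/587 + 8*I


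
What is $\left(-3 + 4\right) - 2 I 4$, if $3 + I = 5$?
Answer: $-16$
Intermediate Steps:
$I = 2$ ($I = -3 + 5 = 2$)
$\left(-3 + 4\right) - 2 I 4 = \left(-3 + 4\right) \left(-2\right) 2 \cdot 4 = 1 \left(\left(-4\right) 4\right) = 1 \left(-16\right) = -16$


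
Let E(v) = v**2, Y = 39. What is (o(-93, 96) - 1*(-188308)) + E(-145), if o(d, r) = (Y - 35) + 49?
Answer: 209386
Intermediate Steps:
o(d, r) = 53 (o(d, r) = (39 - 35) + 49 = 4 + 49 = 53)
(o(-93, 96) - 1*(-188308)) + E(-145) = (53 - 1*(-188308)) + (-145)**2 = (53 + 188308) + 21025 = 188361 + 21025 = 209386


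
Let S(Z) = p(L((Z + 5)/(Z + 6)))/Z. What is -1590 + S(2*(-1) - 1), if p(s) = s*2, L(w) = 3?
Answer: -1592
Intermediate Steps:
p(s) = 2*s
S(Z) = 6/Z (S(Z) = (2*3)/Z = 6/Z)
-1590 + S(2*(-1) - 1) = -1590 + 6/(2*(-1) - 1) = -1590 + 6/(-2 - 1) = -1590 + 6/(-3) = -1590 + 6*(-1/3) = -1590 - 2 = -1592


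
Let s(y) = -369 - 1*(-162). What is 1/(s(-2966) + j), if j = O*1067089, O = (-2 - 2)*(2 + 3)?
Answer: -1/21341987 ≈ -4.6856e-8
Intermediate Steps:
s(y) = -207 (s(y) = -369 + 162 = -207)
O = -20 (O = -4*5 = -20)
j = -21341780 (j = -20*1067089 = -21341780)
1/(s(-2966) + j) = 1/(-207 - 21341780) = 1/(-21341987) = -1/21341987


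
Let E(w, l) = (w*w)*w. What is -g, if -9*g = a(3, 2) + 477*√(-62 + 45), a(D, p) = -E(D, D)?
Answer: -3 + 53*I*√17 ≈ -3.0 + 218.52*I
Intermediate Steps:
E(w, l) = w³ (E(w, l) = w²*w = w³)
a(D, p) = -D³
g = 3 - 53*I*√17 (g = -(-1*3³ + 477*√(-62 + 45))/9 = -(-1*27 + 477*√(-17))/9 = -(-27 + 477*(I*√17))/9 = -(-27 + 477*I*√17)/9 = 3 - 53*I*√17 ≈ 3.0 - 218.52*I)
-g = -(3 - 53*I*√17) = -3 + 53*I*√17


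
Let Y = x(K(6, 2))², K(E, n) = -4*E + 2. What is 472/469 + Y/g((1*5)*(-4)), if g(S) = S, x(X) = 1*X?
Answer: -54389/2345 ≈ -23.194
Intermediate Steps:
K(E, n) = 2 - 4*E
x(X) = X
Y = 484 (Y = (2 - 4*6)² = (2 - 24)² = (-22)² = 484)
472/469 + Y/g((1*5)*(-4)) = 472/469 + 484/(((1*5)*(-4))) = 472*(1/469) + 484/((5*(-4))) = 472/469 + 484/(-20) = 472/469 + 484*(-1/20) = 472/469 - 121/5 = -54389/2345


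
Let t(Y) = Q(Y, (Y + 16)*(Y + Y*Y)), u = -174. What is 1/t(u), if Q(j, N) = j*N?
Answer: 1/827564184 ≈ 1.2084e-9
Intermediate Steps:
Q(j, N) = N*j
t(Y) = Y*(16 + Y)*(Y + Y²) (t(Y) = ((Y + 16)*(Y + Y*Y))*Y = ((16 + Y)*(Y + Y²))*Y = Y*(16 + Y)*(Y + Y²))
1/t(u) = 1/((-174)²*(16 + (-174)² + 17*(-174))) = 1/(30276*(16 + 30276 - 2958)) = 1/(30276*27334) = 1/827564184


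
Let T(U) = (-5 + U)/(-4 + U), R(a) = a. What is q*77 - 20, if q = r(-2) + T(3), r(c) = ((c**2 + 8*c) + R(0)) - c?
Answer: -636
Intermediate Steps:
r(c) = c**2 + 7*c (r(c) = ((c**2 + 8*c) + 0) - c = (c**2 + 8*c) - c = c**2 + 7*c)
T(U) = (-5 + U)/(-4 + U)
q = -8 (q = -2*(7 - 2) + (-5 + 3)/(-4 + 3) = -2*5 - 2/(-1) = -10 - 1*(-2) = -10 + 2 = -8)
q*77 - 20 = -8*77 - 20 = -616 - 20 = -636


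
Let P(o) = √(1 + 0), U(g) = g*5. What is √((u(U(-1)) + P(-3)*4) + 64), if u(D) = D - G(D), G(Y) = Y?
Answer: 2*√17 ≈ 8.2462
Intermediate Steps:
U(g) = 5*g
P(o) = 1 (P(o) = √1 = 1)
u(D) = 0 (u(D) = D - D = 0)
√((u(U(-1)) + P(-3)*4) + 64) = √((0 + 1*4) + 64) = √((0 + 4) + 64) = √(4 + 64) = √68 = 2*√17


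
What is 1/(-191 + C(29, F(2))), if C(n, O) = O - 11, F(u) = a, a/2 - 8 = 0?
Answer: -1/186 ≈ -0.0053763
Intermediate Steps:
a = 16 (a = 16 + 2*0 = 16 + 0 = 16)
F(u) = 16
C(n, O) = -11 + O
1/(-191 + C(29, F(2))) = 1/(-191 + (-11 + 16)) = 1/(-191 + 5) = 1/(-186) = -1/186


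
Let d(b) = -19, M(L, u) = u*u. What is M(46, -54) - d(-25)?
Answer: 2935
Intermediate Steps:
M(L, u) = u²
M(46, -54) - d(-25) = (-54)² - 1*(-19) = 2916 + 19 = 2935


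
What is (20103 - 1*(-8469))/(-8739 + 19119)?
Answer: 2381/865 ≈ 2.7526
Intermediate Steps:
(20103 - 1*(-8469))/(-8739 + 19119) = (20103 + 8469)/10380 = 28572*(1/10380) = 2381/865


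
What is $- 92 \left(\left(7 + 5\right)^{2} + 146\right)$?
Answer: $-26680$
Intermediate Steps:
$- 92 \left(\left(7 + 5\right)^{2} + 146\right) = - 92 \left(12^{2} + 146\right) = - 92 \left(144 + 146\right) = \left(-92\right) 290 = -26680$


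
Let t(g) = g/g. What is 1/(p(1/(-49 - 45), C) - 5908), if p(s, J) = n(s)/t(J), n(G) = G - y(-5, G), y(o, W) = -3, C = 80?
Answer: -94/555071 ≈ -0.00016935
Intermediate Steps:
t(g) = 1
n(G) = 3 + G (n(G) = G - 1*(-3) = G + 3 = 3 + G)
p(s, J) = 3 + s (p(s, J) = (3 + s)/1 = (3 + s)*1 = 3 + s)
1/(p(1/(-49 - 45), C) - 5908) = 1/((3 + 1/(-49 - 45)) - 5908) = 1/((3 + 1/(-94)) - 5908) = 1/((3 - 1/94) - 5908) = 1/(281/94 - 5908) = 1/(-555071/94) = -94/555071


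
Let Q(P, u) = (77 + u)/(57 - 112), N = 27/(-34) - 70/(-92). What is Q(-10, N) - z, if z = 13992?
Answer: -300928054/21505 ≈ -13993.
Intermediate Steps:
N = -13/391 (N = 27*(-1/34) - 70*(-1/92) = -27/34 + 35/46 = -13/391 ≈ -0.033248)
Q(P, u) = -7/5 - u/55 (Q(P, u) = (77 + u)/(-55) = (77 + u)*(-1/55) = -7/5 - u/55)
Q(-10, N) - z = (-7/5 - 1/55*(-13/391)) - 1*13992 = (-7/5 + 13/21505) - 13992 = -30094/21505 - 13992 = -300928054/21505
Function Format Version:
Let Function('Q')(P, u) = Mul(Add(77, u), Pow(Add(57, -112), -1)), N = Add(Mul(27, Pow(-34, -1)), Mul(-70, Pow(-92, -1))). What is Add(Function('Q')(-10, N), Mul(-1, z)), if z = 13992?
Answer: Rational(-300928054, 21505) ≈ -13993.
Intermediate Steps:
N = Rational(-13, 391) (N = Add(Mul(27, Rational(-1, 34)), Mul(-70, Rational(-1, 92))) = Add(Rational(-27, 34), Rational(35, 46)) = Rational(-13, 391) ≈ -0.033248)
Function('Q')(P, u) = Add(Rational(-7, 5), Mul(Rational(-1, 55), u)) (Function('Q')(P, u) = Mul(Add(77, u), Pow(-55, -1)) = Mul(Add(77, u), Rational(-1, 55)) = Add(Rational(-7, 5), Mul(Rational(-1, 55), u)))
Add(Function('Q')(-10, N), Mul(-1, z)) = Add(Add(Rational(-7, 5), Mul(Rational(-1, 55), Rational(-13, 391))), Mul(-1, 13992)) = Add(Add(Rational(-7, 5), Rational(13, 21505)), -13992) = Add(Rational(-30094, 21505), -13992) = Rational(-300928054, 21505)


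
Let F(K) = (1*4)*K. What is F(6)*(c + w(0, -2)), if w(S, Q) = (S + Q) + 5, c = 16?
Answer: 456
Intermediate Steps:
w(S, Q) = 5 + Q + S (w(S, Q) = (Q + S) + 5 = 5 + Q + S)
F(K) = 4*K
F(6)*(c + w(0, -2)) = (4*6)*(16 + (5 - 2 + 0)) = 24*(16 + 3) = 24*19 = 456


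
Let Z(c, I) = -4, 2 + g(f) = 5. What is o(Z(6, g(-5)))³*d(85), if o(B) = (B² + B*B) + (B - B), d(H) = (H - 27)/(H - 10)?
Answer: 1900544/75 ≈ 25341.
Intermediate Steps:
g(f) = 3 (g(f) = -2 + 5 = 3)
d(H) = (-27 + H)/(-10 + H)
o(B) = 2*B² (o(B) = (B² + B²) + 0 = 2*B² + 0 = 2*B²)
o(Z(6, g(-5)))³*d(85) = (2*(-4)²)³*((-27 + 85)/(-10 + 85)) = (2*16)³*(58/75) = 32³*((1/75)*58) = 32768*(58/75) = 1900544/75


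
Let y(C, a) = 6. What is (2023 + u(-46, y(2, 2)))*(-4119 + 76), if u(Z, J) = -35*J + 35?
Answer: -7471464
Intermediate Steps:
u(Z, J) = 35 - 35*J
(2023 + u(-46, y(2, 2)))*(-4119 + 76) = (2023 + (35 - 35*6))*(-4119 + 76) = (2023 + (35 - 210))*(-4043) = (2023 - 175)*(-4043) = 1848*(-4043) = -7471464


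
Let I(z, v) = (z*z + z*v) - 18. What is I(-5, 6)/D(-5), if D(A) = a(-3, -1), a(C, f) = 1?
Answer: -23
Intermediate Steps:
I(z, v) = -18 + z² + v*z (I(z, v) = (z² + v*z) - 18 = -18 + z² + v*z)
D(A) = 1
I(-5, 6)/D(-5) = (-18 + (-5)² + 6*(-5))/1 = (-18 + 25 - 30)*1 = -23*1 = -23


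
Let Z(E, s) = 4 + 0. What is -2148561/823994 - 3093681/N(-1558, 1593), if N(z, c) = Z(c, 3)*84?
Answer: -424982749735/46143664 ≈ -9210.0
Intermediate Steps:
Z(E, s) = 4
N(z, c) = 336 (N(z, c) = 4*84 = 336)
-2148561/823994 - 3093681/N(-1558, 1593) = -2148561/823994 - 3093681/336 = -2148561*1/823994 - 3093681*1/336 = -2148561/823994 - 1031227/112 = -424982749735/46143664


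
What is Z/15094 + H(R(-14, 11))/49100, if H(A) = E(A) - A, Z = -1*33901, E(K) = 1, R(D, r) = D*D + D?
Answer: -833635557/370557700 ≈ -2.2497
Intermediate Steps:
R(D, r) = D + D² (R(D, r) = D² + D = D + D²)
Z = -33901
H(A) = 1 - A
Z/15094 + H(R(-14, 11))/49100 = -33901/15094 + (1 - (-14)*(1 - 14))/49100 = -33901*1/15094 + (1 - (-14)*(-13))*(1/49100) = -33901/15094 + (1 - 1*182)*(1/49100) = -33901/15094 + (1 - 182)*(1/49100) = -33901/15094 - 181*1/49100 = -33901/15094 - 181/49100 = -833635557/370557700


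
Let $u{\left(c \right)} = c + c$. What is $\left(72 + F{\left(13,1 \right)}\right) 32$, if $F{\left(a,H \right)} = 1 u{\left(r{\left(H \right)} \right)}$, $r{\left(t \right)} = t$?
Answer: $2368$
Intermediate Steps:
$u{\left(c \right)} = 2 c$
$F{\left(a,H \right)} = 2 H$ ($F{\left(a,H \right)} = 1 \cdot 2 H = 2 H$)
$\left(72 + F{\left(13,1 \right)}\right) 32 = \left(72 + 2 \cdot 1\right) 32 = \left(72 + 2\right) 32 = 74 \cdot 32 = 2368$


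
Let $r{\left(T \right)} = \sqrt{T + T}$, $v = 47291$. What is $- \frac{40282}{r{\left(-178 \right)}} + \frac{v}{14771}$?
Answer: $\frac{47291}{14771} + \frac{20141 i \sqrt{89}}{89} \approx 3.2016 + 2134.9 i$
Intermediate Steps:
$r{\left(T \right)} = \sqrt{2} \sqrt{T}$ ($r{\left(T \right)} = \sqrt{2 T} = \sqrt{2} \sqrt{T}$)
$- \frac{40282}{r{\left(-178 \right)}} + \frac{v}{14771} = - \frac{40282}{\sqrt{2} \sqrt{-178}} + \frac{47291}{14771} = - \frac{40282}{\sqrt{2} i \sqrt{178}} + 47291 \cdot \frac{1}{14771} = - \frac{40282}{2 i \sqrt{89}} + \frac{47291}{14771} = - 40282 \left(- \frac{i \sqrt{89}}{178}\right) + \frac{47291}{14771} = \frac{20141 i \sqrt{89}}{89} + \frac{47291}{14771} = \frac{47291}{14771} + \frac{20141 i \sqrt{89}}{89}$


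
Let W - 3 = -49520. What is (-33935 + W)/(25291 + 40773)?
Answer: -20863/16516 ≈ -1.2632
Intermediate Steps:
W = -49517 (W = 3 - 49520 = -49517)
(-33935 + W)/(25291 + 40773) = (-33935 - 49517)/(25291 + 40773) = -83452/66064 = -83452*1/66064 = -20863/16516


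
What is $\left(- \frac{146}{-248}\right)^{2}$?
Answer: $\frac{5329}{15376} \approx 0.34658$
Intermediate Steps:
$\left(- \frac{146}{-248}\right)^{2} = \left(\left(-146\right) \left(- \frac{1}{248}\right)\right)^{2} = \left(\frac{73}{124}\right)^{2} = \frac{5329}{15376}$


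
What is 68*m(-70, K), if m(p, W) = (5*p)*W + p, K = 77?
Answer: -1837360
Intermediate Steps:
m(p, W) = p + 5*W*p (m(p, W) = 5*W*p + p = p + 5*W*p)
68*m(-70, K) = 68*(-70*(1 + 5*77)) = 68*(-70*(1 + 385)) = 68*(-70*386) = 68*(-27020) = -1837360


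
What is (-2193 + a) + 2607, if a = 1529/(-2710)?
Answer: 1120411/2710 ≈ 413.44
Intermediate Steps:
a = -1529/2710 (a = 1529*(-1/2710) = -1529/2710 ≈ -0.56421)
(-2193 + a) + 2607 = (-2193 - 1529/2710) + 2607 = -5944559/2710 + 2607 = 1120411/2710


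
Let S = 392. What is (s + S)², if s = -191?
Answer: 40401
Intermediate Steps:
(s + S)² = (-191 + 392)² = 201² = 40401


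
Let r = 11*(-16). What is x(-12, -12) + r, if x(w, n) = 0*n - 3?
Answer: -179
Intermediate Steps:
x(w, n) = -3 (x(w, n) = 0 - 3 = -3)
r = -176
x(-12, -12) + r = -3 - 176 = -179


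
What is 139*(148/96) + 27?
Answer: 5791/24 ≈ 241.29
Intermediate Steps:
139*(148/96) + 27 = 139*(148*(1/96)) + 27 = 139*(37/24) + 27 = 5143/24 + 27 = 5791/24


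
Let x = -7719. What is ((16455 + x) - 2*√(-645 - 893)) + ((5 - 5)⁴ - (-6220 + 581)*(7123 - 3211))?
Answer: 22068504 - 2*I*√1538 ≈ 2.2069e+7 - 78.435*I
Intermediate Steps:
((16455 + x) - 2*√(-645 - 893)) + ((5 - 5)⁴ - (-6220 + 581)*(7123 - 3211)) = ((16455 - 7719) - 2*√(-645 - 893)) + ((5 - 5)⁴ - (-6220 + 581)*(7123 - 3211)) = (8736 - 2*I*√1538) + ((5 - 1*5)⁴ - (-5639)*3912) = (8736 - 2*I*√1538) + ((5 - 5)⁴ - 1*(-22059768)) = (8736 - 2*I*√1538) + (0⁴ + 22059768) = (8736 - 2*I*√1538) + (0 + 22059768) = (8736 - 2*I*√1538) + 22059768 = 22068504 - 2*I*√1538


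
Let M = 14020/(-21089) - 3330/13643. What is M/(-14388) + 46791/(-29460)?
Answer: -16140987559980193/10162903259396580 ≈ -1.5882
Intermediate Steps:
M = -261501230/287717227 (M = 14020*(-1/21089) - 3330*1/13643 = -14020/21089 - 3330/13643 = -261501230/287717227 ≈ -0.90888)
M/(-14388) + 46791/(-29460) = -261501230/287717227/(-14388) + 46791/(-29460) = -261501230/287717227*(-1/14388) + 46791*(-1/29460) = 130750615/2069837731038 - 15597/9820 = -16140987559980193/10162903259396580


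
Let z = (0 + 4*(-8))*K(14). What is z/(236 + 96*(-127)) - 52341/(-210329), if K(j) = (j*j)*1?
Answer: 9923329/12830069 ≈ 0.77344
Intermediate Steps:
K(j) = j**2 (K(j) = j**2*1 = j**2)
z = -6272 (z = (0 + 4*(-8))*14**2 = (0 - 32)*196 = -32*196 = -6272)
z/(236 + 96*(-127)) - 52341/(-210329) = -6272/(236 + 96*(-127)) - 52341/(-210329) = -6272/(236 - 12192) - 52341*(-1/210329) = -6272/(-11956) + 52341/210329 = -6272*(-1/11956) + 52341/210329 = 32/61 + 52341/210329 = 9923329/12830069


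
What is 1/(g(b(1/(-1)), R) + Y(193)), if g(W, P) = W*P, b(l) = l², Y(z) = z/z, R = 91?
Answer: 1/92 ≈ 0.010870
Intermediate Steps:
Y(z) = 1
g(W, P) = P*W
1/(g(b(1/(-1)), R) + Y(193)) = 1/(91*(1/(-1))² + 1) = 1/(91*(-1)² + 1) = 1/(91*1 + 1) = 1/(91 + 1) = 1/92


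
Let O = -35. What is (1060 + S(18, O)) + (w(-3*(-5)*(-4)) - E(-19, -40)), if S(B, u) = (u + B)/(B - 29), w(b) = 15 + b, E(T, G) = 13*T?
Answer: 13899/11 ≈ 1263.5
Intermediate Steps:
S(B, u) = (B + u)/(-29 + B)
(1060 + S(18, O)) + (w(-3*(-5)*(-4)) - E(-19, -40)) = (1060 + (18 - 35)/(-29 + 18)) + ((15 - 3*(-5)*(-4)) - 13*(-19)) = (1060 - 17/(-11)) + ((15 + 15*(-4)) - 1*(-247)) = (1060 - 1/11*(-17)) + ((15 - 60) + 247) = (1060 + 17/11) + (-45 + 247) = 11677/11 + 202 = 13899/11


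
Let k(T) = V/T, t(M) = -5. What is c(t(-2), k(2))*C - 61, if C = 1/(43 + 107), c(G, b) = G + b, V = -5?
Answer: -1221/20 ≈ -61.050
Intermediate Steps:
k(T) = -5/T
C = 1/150 ≈ 0.0066667
c(t(-2), k(2))*C - 61 = (-5 - 5/2)*(1/150) - 61 = -15/2*1/150 - 61 = -1/20 - 61 = -1221/20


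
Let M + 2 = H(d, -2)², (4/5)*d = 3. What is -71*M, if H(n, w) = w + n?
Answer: -1207/16 ≈ -75.438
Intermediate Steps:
d = 15/4 (d = (5/4)*3 = 15/4 ≈ 3.7500)
H(n, w) = n + w
M = 17/16 (M = -2 + (15/4 - 2)² = -2 + (7/4)² = -2 + 49/16 = 17/16 ≈ 1.0625)
-71*M = -71*17/16 = -1207/16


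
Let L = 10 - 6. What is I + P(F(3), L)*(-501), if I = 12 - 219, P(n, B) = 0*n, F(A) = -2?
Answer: -207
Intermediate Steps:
L = 4
P(n, B) = 0
I = -207
I + P(F(3), L)*(-501) = -207 + 0*(-501) = -207 + 0 = -207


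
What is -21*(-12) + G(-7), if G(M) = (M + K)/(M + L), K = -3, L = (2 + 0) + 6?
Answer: 242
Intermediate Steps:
L = 8 (L = 2 + 6 = 8)
G(M) = (-3 + M)/(8 + M) (G(M) = (M - 3)/(M + 8) = (-3 + M)/(8 + M))
-21*(-12) + G(-7) = -21*(-12) + (-3 - 7)/(8 - 7) = 252 - 10/1 = 252 + 1*(-10) = 252 - 10 = 242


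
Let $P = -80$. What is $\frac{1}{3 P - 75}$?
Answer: $- \frac{1}{315} \approx -0.0031746$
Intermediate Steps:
$\frac{1}{3 P - 75} = \frac{1}{3 \left(-80\right) - 75} = \frac{1}{-240 - 75} = \frac{1}{-315} = - \frac{1}{315}$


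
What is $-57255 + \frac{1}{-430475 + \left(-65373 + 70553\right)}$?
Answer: $- \frac{24350265226}{425295} \approx -57255.0$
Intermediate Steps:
$-57255 + \frac{1}{-430475 + \left(-65373 + 70553\right)} = -57255 + \frac{1}{-430475 + 5180} = -57255 + \frac{1}{-425295} = -57255 - \frac{1}{425295} = - \frac{24350265226}{425295}$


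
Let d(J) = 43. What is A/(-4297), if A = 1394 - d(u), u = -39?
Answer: -1351/4297 ≈ -0.31441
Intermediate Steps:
A = 1351 (A = 1394 - 1*43 = 1394 - 43 = 1351)
A/(-4297) = 1351/(-4297) = 1351*(-1/4297) = -1351/4297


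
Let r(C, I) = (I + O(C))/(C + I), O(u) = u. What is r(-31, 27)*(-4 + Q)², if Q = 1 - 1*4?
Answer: 49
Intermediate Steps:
Q = -3 (Q = 1 - 4 = -3)
r(C, I) = 1 (r(C, I) = (I + C)/(C + I) = (C + I)/(C + I) = 1)
r(-31, 27)*(-4 + Q)² = 1*(-4 - 3)² = 1*(-7)² = 1*49 = 49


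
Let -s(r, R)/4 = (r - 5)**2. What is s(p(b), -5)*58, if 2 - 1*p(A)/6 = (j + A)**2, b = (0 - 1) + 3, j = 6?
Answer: -32973928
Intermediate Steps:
b = 2 (b = -1 + 3 = 2)
p(A) = 12 - 6*(6 + A)**2
s(r, R) = -4*(-5 + r)**2 (s(r, R) = -4*(r - 5)**2 = -4*(-5 + r)**2)
s(p(b), -5)*58 = -4*(-5 + (12 - 6*(6 + 2)**2))**2*58 = -4*(-5 + (12 - 6*8**2))**2*58 = -4*(-5 + (12 - 6*64))**2*58 = -4*(-5 + (12 - 384))**2*58 = -4*(-5 - 372)**2*58 = -4*(-377)**2*58 = -4*142129*58 = -568516*58 = -32973928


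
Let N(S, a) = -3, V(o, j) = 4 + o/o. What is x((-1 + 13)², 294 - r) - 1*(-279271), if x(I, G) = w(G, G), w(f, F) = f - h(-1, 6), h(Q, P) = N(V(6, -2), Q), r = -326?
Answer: 279894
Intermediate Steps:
V(o, j) = 5 (V(o, j) = 4 + 1 = 5)
h(Q, P) = -3
w(f, F) = 3 + f (w(f, F) = f - 1*(-3) = f + 3 = 3 + f)
x(I, G) = 3 + G
x((-1 + 13)², 294 - r) - 1*(-279271) = (3 + (294 - 1*(-326))) - 1*(-279271) = (3 + (294 + 326)) + 279271 = (3 + 620) + 279271 = 623 + 279271 = 279894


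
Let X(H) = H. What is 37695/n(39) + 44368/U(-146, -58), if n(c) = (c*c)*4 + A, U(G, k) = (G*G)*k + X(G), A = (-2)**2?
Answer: 23169387523/3763826856 ≈ 6.1558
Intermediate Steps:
A = 4
U(G, k) = G + k*G**2 (U(G, k) = (G*G)*k + G = G**2*k + G = k*G**2 + G = G + k*G**2)
n(c) = 4 + 4*c**2 (n(c) = (c*c)*4 + 4 = c**2*4 + 4 = 4*c**2 + 4 = 4 + 4*c**2)
37695/n(39) + 44368/U(-146, -58) = 37695/(4 + 4*39**2) + 44368/((-146*(1 - 146*(-58)))) = 37695/(4 + 4*1521) + 44368/((-146*(1 + 8468))) = 37695/(4 + 6084) + 44368/((-146*8469)) = 37695/6088 + 44368/(-1236474) = 37695*(1/6088) + 44368*(-1/1236474) = 37695/6088 - 22184/618237 = 23169387523/3763826856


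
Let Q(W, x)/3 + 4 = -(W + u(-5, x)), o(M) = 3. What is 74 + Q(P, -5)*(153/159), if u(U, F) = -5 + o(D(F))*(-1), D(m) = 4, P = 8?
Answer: 3310/53 ≈ 62.453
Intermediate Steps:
u(U, F) = -8 (u(U, F) = -5 + 3*(-1) = -5 - 3 = -8)
Q(W, x) = 12 - 3*W (Q(W, x) = -12 + 3*(-(W - 8)) = -12 + 3*(-(-8 + W)) = -12 + 3*(8 - W) = -12 + (24 - 3*W) = 12 - 3*W)
74 + Q(P, -5)*(153/159) = 74 + (12 - 3*8)*(153/159) = 74 + (12 - 24)*(153*(1/159)) = 74 - 12*51/53 = 74 - 612/53 = 3310/53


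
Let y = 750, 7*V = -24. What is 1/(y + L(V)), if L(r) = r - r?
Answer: 1/750 ≈ 0.0013333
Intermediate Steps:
V = -24/7 (V = (⅐)*(-24) = -24/7 ≈ -3.4286)
L(r) = 0
1/(y + L(V)) = 1/(750 + 0) = 1/750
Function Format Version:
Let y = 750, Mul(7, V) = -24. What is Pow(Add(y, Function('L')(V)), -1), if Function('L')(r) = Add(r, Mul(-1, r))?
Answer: Rational(1, 750) ≈ 0.0013333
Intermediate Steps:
V = Rational(-24, 7) (V = Mul(Rational(1, 7), -24) = Rational(-24, 7) ≈ -3.4286)
Function('L')(r) = 0
Pow(Add(y, Function('L')(V)), -1) = Pow(Add(750, 0), -1) = Pow(750, -1) = Rational(1, 750)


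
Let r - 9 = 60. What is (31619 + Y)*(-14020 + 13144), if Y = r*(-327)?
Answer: -7933056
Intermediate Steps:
r = 69 (r = 9 + 60 = 69)
Y = -22563 (Y = 69*(-327) = -22563)
(31619 + Y)*(-14020 + 13144) = (31619 - 22563)*(-14020 + 13144) = 9056*(-876) = -7933056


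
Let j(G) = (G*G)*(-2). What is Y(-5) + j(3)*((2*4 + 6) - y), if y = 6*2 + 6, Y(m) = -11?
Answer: 61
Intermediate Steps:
j(G) = -2*G² (j(G) = G²*(-2) = -2*G²)
y = 18 (y = 12 + 6 = 18)
Y(-5) + j(3)*((2*4 + 6) - y) = -11 + (-2*3²)*((2*4 + 6) - 1*18) = -11 + (-2*9)*((8 + 6) - 18) = -11 - 18*(14 - 18) = -11 - 18*(-4) = -11 + 72 = 61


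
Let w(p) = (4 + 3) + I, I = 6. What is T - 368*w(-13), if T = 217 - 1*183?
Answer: -4750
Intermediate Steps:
T = 34 (T = 217 - 183 = 34)
w(p) = 13 (w(p) = (4 + 3) + 6 = 7 + 6 = 13)
T - 368*w(-13) = 34 - 368*13 = 34 - 4784 = -4750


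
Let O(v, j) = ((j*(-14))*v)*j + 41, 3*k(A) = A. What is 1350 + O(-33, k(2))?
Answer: 4789/3 ≈ 1596.3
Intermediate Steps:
k(A) = A/3
O(v, j) = 41 - 14*v*j**2 (O(v, j) = ((-14*j)*v)*j + 41 = (-14*j*v)*j + 41 = -14*v*j**2 + 41 = 41 - 14*v*j**2)
1350 + O(-33, k(2)) = 1350 + (41 - 14*(-33)*((1/3)*2)**2) = 1350 + (41 - 14*(-33)*(2/3)**2) = 1350 + (41 - 14*(-33)*4/9) = 1350 + (41 + 616/3) = 1350 + 739/3 = 4789/3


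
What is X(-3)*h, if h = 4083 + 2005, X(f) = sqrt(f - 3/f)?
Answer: 6088*I*sqrt(2) ≈ 8609.7*I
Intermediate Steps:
h = 6088
X(-3)*h = sqrt(-3 - 3/(-3))*6088 = sqrt(-3 - 3*(-1/3))*6088 = sqrt(-3 + 1)*6088 = sqrt(-2)*6088 = (I*sqrt(2))*6088 = 6088*I*sqrt(2)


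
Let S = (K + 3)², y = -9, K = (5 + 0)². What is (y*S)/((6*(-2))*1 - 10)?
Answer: 3528/11 ≈ 320.73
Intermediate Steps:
K = 25 (K = 5² = 25)
S = 784 (S = (25 + 3)² = 28² = 784)
(y*S)/((6*(-2))*1 - 10) = (-9*784)/((6*(-2))*1 - 10) = -7056/(-12*1 - 10) = -7056/(-12 - 10) = -7056/(-22) = -7056*(-1/22) = 3528/11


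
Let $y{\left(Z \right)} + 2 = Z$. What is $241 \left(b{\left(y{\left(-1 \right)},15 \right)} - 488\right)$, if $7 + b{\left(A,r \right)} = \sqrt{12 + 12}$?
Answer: $-119295 + 482 \sqrt{6} \approx -1.1811 \cdot 10^{5}$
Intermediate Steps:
$y{\left(Z \right)} = -2 + Z$
$b{\left(A,r \right)} = -7 + 2 \sqrt{6}$ ($b{\left(A,r \right)} = -7 + \sqrt{12 + 12} = -7 + \sqrt{24} = -7 + 2 \sqrt{6}$)
$241 \left(b{\left(y{\left(-1 \right)},15 \right)} - 488\right) = 241 \left(\left(-7 + 2 \sqrt{6}\right) - 488\right) = 241 \left(-495 + 2 \sqrt{6}\right) = -119295 + 482 \sqrt{6}$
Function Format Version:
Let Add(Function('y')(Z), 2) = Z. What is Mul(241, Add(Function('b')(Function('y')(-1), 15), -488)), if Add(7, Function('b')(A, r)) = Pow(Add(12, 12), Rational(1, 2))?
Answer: Add(-119295, Mul(482, Pow(6, Rational(1, 2)))) ≈ -1.1811e+5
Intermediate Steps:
Function('y')(Z) = Add(-2, Z)
Function('b')(A, r) = Add(-7, Mul(2, Pow(6, Rational(1, 2)))) (Function('b')(A, r) = Add(-7, Pow(Add(12, 12), Rational(1, 2))) = Add(-7, Pow(24, Rational(1, 2))) = Add(-7, Mul(2, Pow(6, Rational(1, 2)))))
Mul(241, Add(Function('b')(Function('y')(-1), 15), -488)) = Mul(241, Add(Add(-7, Mul(2, Pow(6, Rational(1, 2)))), -488)) = Mul(241, Add(-495, Mul(2, Pow(6, Rational(1, 2))))) = Add(-119295, Mul(482, Pow(6, Rational(1, 2))))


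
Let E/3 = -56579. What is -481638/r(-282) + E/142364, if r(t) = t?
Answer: 11420007733/6691108 ≈ 1706.7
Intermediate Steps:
E = -169737 (E = 3*(-56579) = -169737)
-481638/r(-282) + E/142364 = -481638/(-282) - 169737/142364 = -481638*(-1/282) - 169737*1/142364 = 80273/47 - 169737/142364 = 11420007733/6691108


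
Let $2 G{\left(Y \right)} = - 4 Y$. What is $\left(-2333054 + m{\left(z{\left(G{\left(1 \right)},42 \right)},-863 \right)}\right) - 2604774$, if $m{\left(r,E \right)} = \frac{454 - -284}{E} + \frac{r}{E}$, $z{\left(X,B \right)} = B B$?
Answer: $- \frac{4261348066}{863} \approx -4.9378 \cdot 10^{6}$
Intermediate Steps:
$G{\left(Y \right)} = - 2 Y$ ($G{\left(Y \right)} = \frac{\left(-4\right) Y}{2} = - 2 Y$)
$z{\left(X,B \right)} = B^{2}$
$m{\left(r,E \right)} = \frac{738}{E} + \frac{r}{E}$ ($m{\left(r,E \right)} = \frac{454 + 284}{E} + \frac{r}{E} = \frac{738}{E} + \frac{r}{E}$)
$\left(-2333054 + m{\left(z{\left(G{\left(1 \right)},42 \right)},-863 \right)}\right) - 2604774 = \left(-2333054 + \frac{738 + 42^{2}}{-863}\right) - 2604774 = \left(-2333054 - \frac{738 + 1764}{863}\right) - 2604774 = \left(-2333054 - \frac{2502}{863}\right) - 2604774 = - \frac{2013428104}{863} - 2604774 = - \frac{4261348066}{863}$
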